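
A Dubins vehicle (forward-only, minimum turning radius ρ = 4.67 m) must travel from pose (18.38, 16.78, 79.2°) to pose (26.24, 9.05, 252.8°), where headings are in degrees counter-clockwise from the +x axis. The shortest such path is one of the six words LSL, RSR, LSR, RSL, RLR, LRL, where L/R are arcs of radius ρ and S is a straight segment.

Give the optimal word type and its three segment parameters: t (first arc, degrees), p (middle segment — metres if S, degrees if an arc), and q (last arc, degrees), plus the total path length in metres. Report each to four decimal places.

RSR: t = 181.4492°, p = 5.6015 m, q = 4.9508°, L = 20.7944 m

Let ψ = atan2(Δy, Δx) = atan2(-7.73, 7.86) = -44.5222° be the start→goal bearing.
Normalize: d = |goal − start| / ρ = 11.024178/4.67 = 2.360638, α = (θ_start − ψ) mod 360° = 123.7222° = 2.159360 rad, β = (θ_goal − ψ) mod 360° = 297.3222° = 5.189252 rad.
Common terms: sin α = 0.831739, cos α = -0.555167, sin β = -0.888439, cos β = 0.458994, cos(α−β) = -0.993768, d² = 5.572610. Work in radians in the unit-radius frame; every candidate has L = ρ·(t + p + q).
LSL: p² = 2 + d² − 2cos(α−β) + 2d(sin α − sin β) = 17.681579; p = √p² = 4.204947; φ = atan2(cos β − cos α, d + sin α − sin β) = 0.243585 rad; t = (φ − α) mod 2π = 4.367410 rad, q = (β − φ) mod 2π = 4.945667 rad → L = 4.67·(4.367410 + 4.204947 + 4.945667) = 4.67·13.518024 = 63.129172 m
RSR: p² = 2 + d² − 2cos(α−β) + 2d(sin β − sin α) = 1.438713; p = √p² = 1.199464; φ = atan2(cos α − cos β, d − sin α + sin β) = -1.007525 rad; t = (α − φ) mod 2π = 3.166885 rad, q = (φ − β) mod 2π = 0.086409 rad → L = 4.67·(3.166885 + 1.199464 + 0.086409) = 4.67·4.452757 = 20.794377 m
LSR: p² = d² − 2 + 2cos(α−β) + 2d(sin α + sin β) = 1.317376; p = √p² = 1.147770; φ = atan2(−cos α − cos β, d + sin α + sin β) − atan2(−2, p) = 1.091519 rad; t = (φ − α) mod 2π = 5.215344 rad, q = (φ − β) mod 2π = 2.185452 rad → L = 4.67·(5.215344 + 1.147770 + 2.185452) = 4.67·8.548566 = 39.921804 m
RSL: p² = d² − 2 + 2cos(α−β) − 2d(sin α + sin β) = 1.852773; p = √p² = 1.361166; φ = atan2(cos α + cos β, d − sin α − sin β) − atan2(2, p) = -1.012985 rad; t = (α − φ) mod 2π = 3.172345 rad, q = (β − φ) mod 2π = 6.202237 rad → L = 4.67·(3.172345 + 1.361166 + 6.202237) = 4.67·10.735748 = 50.135943 m
RLR: c = (6 − d² + 2cos(α−β) + 2d(sin α − sin β))/8 = 0.820161; p = 2π − arccos c = 5.674081 rad; φ = atan2(cos α − cos β, d − sin α + sin β) = -1.007525 rad; t = (α − φ + p/2) mod 2π = 6.003926 rad, q = (α − β − t + p) mod 2π = 2.923449 rad → L = 4.67·(6.003926 + 5.674081 + 2.923449) = 4.67·14.601456 = 68.188800 m
LRL: c = (6 − d² + 2cos(α−β) − 2d(sin α − sin β))/8 = -1.210197, |c| > 1 → infeasible
Shortest: RSR with L = 20.794377 m ≈ 20.7944 m
Convert RSR to answer units (arcs ×180/π): t = 3.166885·180/π = 181.4492°, p = ρ·p = 4.67·1.199464 = 5.6015 m, q = 0.086409·180/π = 4.9508°, L = 20.7944 m.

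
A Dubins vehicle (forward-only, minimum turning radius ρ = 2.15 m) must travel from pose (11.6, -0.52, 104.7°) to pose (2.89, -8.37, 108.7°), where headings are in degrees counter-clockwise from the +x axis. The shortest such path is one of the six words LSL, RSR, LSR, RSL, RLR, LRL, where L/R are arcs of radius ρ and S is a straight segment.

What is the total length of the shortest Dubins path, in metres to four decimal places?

18.8771 m

Let ψ = atan2(Δy, Δx) = atan2(-7.85, -8.71) = -137.9728° be the start→goal bearing.
Normalize: d = |goal − start| / ρ = 11.725468/2.15 = 5.453706, α = (θ_start − ψ) mod 360° = 242.6728° = 4.235440 rad, β = (θ_goal − ψ) mod 360° = 246.6728° = 4.305253 rad.
Common terms: sin α = -0.888400, cos α = -0.459071, sin β = -0.918259, cos β = -0.395981, cos(α−β) = 0.997564, d² = 29.742910. Work in radians in the unit-radius frame; every candidate has L = ρ·(t + p + q).
LSL: p² = 2 + d² − 2cos(α−β) + 2d(sin α − sin β) = 30.073467; p = √p² = 5.483928; φ = atan2(cos β − cos α, d + sin α − sin β) = 0.011505 rad; t = (φ − α) mod 2π = 2.059250 rad, q = (β − φ) mod 2π = 4.293748 rad → L = 2.15·(2.059250 + 5.483928 + 4.293748) = 2.15·11.836927 = 25.449392 m
RSR: p² = 2 + d² − 2cos(α−β) + 2d(sin β − sin α) = 29.422096; p = √p² = 5.424214; φ = atan2(cos α − cos β, d − sin α + sin β) = -0.011631 rad; t = (α − φ) mod 2π = 4.247071 rad, q = (φ − β) mod 2π = 1.966301 rad → L = 2.15·(4.247071 + 5.424214 + 1.966301) = 2.15·11.637586 = 25.020810 m
LSR: p² = d² − 2 + 2cos(α−β) + 2d(sin α + sin β) = 10.032070; p = √p² = 3.167344; φ = atan2(−cos α − cos β, d + sin α + sin β) − atan2(−2, p) = 0.793511 rad; t = (φ − α) mod 2π = 2.841256 rad, q = (φ − β) mod 2π = 2.771443 rad → L = 2.15·(2.841256 + 3.167344 + 2.771443) = 2.15·8.780043 = 18.877093 m
RSL: p² = d² − 2 + 2cos(α−β) − 2d(sin α + sin β) = 49.444006; p = √p² = 7.031643; φ = atan2(cos α + cos β, d − sin α − sin β) − atan2(2, p) = -0.394340 rad; t = (α − φ) mod 2π = 4.629780 rad, q = (β − φ) mod 2π = 4.699594 rad → L = 2.15·(4.629780 + 7.031643 + 4.699594) = 2.15·16.361017 = 35.176187 m
RLR: c = (6 − d² + 2cos(α−β) + 2d(sin α − sin β))/8 = -2.677762, |c| > 1 → infeasible
LRL: c = (6 − d² + 2cos(α−β) − 2d(sin α − sin β))/8 = -2.759183, |c| > 1 → infeasible
Shortest: LSR with L = 18.877093 m ≈ 18.8771 m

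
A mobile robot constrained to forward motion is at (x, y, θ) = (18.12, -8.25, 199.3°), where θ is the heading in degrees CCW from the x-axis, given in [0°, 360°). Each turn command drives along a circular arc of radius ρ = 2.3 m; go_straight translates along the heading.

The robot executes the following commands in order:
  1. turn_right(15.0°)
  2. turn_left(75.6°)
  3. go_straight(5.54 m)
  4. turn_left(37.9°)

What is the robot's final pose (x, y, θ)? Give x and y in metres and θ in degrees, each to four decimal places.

set_pose: (x, y, θ) = (18.1200, -8.2500, 199.3000°), ρ = 2.3
turn_right(15.0°): centre at ρ to the right, rotate −15.0° → (17.5323, -8.3728, 184.3000°)
turn_left(75.6°): centre at ρ to the left, rotate +75.6° → (15.4404, -10.2630, 259.9000°)
go_straight(5.54): x += 5.54·cos θ, y += 5.54·sin θ → (14.4688, -15.7171, 259.9000°)
turn_left(37.9°): centre at ρ to the left, rotate +37.9° → (14.6987, -17.1931, 297.8000°)

(14.6987, -17.1931, 297.8000°)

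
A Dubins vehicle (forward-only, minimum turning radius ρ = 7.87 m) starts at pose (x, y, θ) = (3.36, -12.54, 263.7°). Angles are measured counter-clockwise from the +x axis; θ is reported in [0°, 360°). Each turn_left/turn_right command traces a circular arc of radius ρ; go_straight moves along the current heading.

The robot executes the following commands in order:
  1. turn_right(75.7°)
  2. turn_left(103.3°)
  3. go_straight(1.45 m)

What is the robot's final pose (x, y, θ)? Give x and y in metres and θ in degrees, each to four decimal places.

(-9.0776, -31.4729, 291.3000°)

set_pose: (x, y, θ) = (3.3600, -12.5400, 263.7000°), ρ = 7.87
turn_right(75.7°): centre at ρ to the right, rotate −75.7° → (-3.3672, -19.4698, 188.0000°)
turn_left(103.3°): centre at ρ to the left, rotate +103.3° → (-9.6043, -30.1220, 291.3000°)
go_straight(1.45): x += 1.45·cos θ, y += 1.45·sin θ → (-9.0776, -31.4729, 291.3000°)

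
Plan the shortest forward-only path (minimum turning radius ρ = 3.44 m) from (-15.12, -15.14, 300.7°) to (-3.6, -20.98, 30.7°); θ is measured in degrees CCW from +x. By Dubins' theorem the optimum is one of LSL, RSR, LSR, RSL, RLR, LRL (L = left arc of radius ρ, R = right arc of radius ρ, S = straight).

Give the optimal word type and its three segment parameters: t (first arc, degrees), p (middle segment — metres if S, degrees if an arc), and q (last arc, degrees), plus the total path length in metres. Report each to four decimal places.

LSL: t = 25.0244°, p = 8.2361 m, q = 64.9756°, L = 13.6397 m

Let ψ = atan2(Δy, Δx) = atan2(-5.84, 11.52) = -26.8825° be the start→goal bearing.
Normalize: d = |goal − start| / ρ = 12.915727/3.44 = 3.754572, α = (θ_start − ψ) mod 360° = 327.5825° = 5.717393 rad, β = (θ_goal − ψ) mod 360° = 57.5825° = 1.005004 rad.
Common terms: sin α = -0.536085, cos α = 0.844164, sin β = 0.844164, cos β = 0.536085, cos(α−β) = -0.000000, d² = 14.096809. Work in radians in the unit-radius frame; every candidate has L = ρ·(t + p + q).
LSL: p² = 2 + d² − 2cos(α−β) + 2d(sin α − sin β) = 5.732321; p = √p² = 2.394227; φ = atan2(cos β − cos α, d + sin α − sin β) = -0.129034 rad; t = (φ − α) mod 2π = 0.436759 rad, q = (β − φ) mod 2π = 1.134037 rad → L = 3.44·(0.436759 + 2.394227 + 1.134037) = 3.44·3.965023 = 13.639679 m
RSR: p² = 2 + d² − 2cos(α−β) + 2d(sin β − sin α) = 26.461297; p = √p² = 5.144055; φ = atan2(cos α − cos β, d − sin α + sin β) = 0.059926 rad; t = (α − φ) mod 2π = 5.657467 rad, q = (φ − β) mod 2π = 5.338108 rad → L = 3.44·(5.657467 + 5.144055 + 5.338108) = 3.44·16.139629 = 55.520323 m
LSR: p² = d² − 2 + 2cos(α−β) + 2d(sin α + sin β) = 14.410218; p = √p² = 3.796079; φ = atan2(−cos α − cos β, d + sin α + sin β) − atan2(−2, p) = 0.157397 rad; t = (φ − α) mod 2π = 0.723190 rad, q = (φ − β) mod 2π = 5.435579 rad → L = 3.44·(0.723190 + 3.796079 + 5.435579) = 3.44·9.954848 = 34.244676 m
RSL: p² = d² − 2 + 2cos(α−β) − 2d(sin α + sin β) = 9.783400; p = √p² = 3.127843; φ = atan2(cos α + cos β, d − sin α − sin β) − atan2(2, p) = -0.187981 rad; t = (α − φ) mod 2π = 5.905374 rad, q = (β − φ) mod 2π = 1.192985 rad → L = 3.44·(5.905374 + 3.127843 + 1.192985) = 3.44·10.226201 = 35.178132 m
RLR: c = (6 − d² + 2cos(α−β) + 2d(sin α − sin β))/8 = -2.307662, |c| > 1 → infeasible
LRL: c = (6 − d² + 2cos(α−β) − 2d(sin α − sin β))/8 = 0.283460; p = 2π − arccos c = 4.999789 rad; φ = atan2(cos β − cos α, d + sin α − sin β) = -0.129034 rad; t = (φ − α + p/2) mod 2π = 2.936653 rad, q = (β − α − t + p) mod 2π = 3.633932 rad → L = 3.44·(2.936653 + 4.999789 + 3.633932) = 3.44·11.570374 = 39.802088 m
Shortest: LSL with L = 13.639679 m ≈ 13.6397 m
Convert LSL to answer units (arcs ×180/π): t = 0.436759·180/π = 25.0244°, p = ρ·p = 3.44·2.394227 = 8.2361 m, q = 1.134037·180/π = 64.9756°, L = 13.6397 m.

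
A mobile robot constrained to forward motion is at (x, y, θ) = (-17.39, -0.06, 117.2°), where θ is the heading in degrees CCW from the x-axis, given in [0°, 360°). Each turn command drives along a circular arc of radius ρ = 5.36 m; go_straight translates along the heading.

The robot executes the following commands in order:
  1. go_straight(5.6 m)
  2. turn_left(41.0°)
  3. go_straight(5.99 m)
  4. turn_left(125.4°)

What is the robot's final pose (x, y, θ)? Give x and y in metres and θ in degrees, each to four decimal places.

(-35.4884, 3.4348, 283.6000°)

set_pose: (x, y, θ) = (-17.3900, -0.0600, 117.2000°), ρ = 5.36
go_straight(5.6): x += 5.6·cos θ, y += 5.6·sin θ → (-19.9497, 4.9207, 117.2000°)
turn_left(41.0°): centre at ρ to the left, rotate +41.0° → (-22.7265, 7.4474, 158.2000°)
go_straight(5.99): x += 5.99·cos θ, y += 5.99·sin θ → (-28.2881, 9.6719, 158.2000°)
turn_left(125.4°): centre at ρ to the left, rotate +125.4° → (-35.4884, 3.4348, 283.6000°)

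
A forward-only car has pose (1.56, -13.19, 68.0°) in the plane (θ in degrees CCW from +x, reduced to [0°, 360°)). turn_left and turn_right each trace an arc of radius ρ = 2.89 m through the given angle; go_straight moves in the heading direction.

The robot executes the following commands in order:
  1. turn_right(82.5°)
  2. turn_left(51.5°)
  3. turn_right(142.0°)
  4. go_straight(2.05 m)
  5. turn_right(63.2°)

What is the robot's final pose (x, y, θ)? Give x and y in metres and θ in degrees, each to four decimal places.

set_pose: (x, y, θ) = (1.5600, -13.1900, 68.0000°), ρ = 2.89
turn_right(82.5°): centre at ρ to the right, rotate −82.5° → (4.9632, -11.4747, -14.5000° ≡ 345.5000°)
turn_left(51.5°): centre at ρ to the left, rotate +51.5° → (7.4260, -10.9848, 397.0000° ≡ 37.0000°)
turn_right(142.0°): centre at ρ to the right, rotate −142.0° → (11.9568, -14.0408, -105.0000° ≡ 255.0000°)
go_straight(2.05): x += 2.05·cos θ, y += 2.05·sin θ → (11.4262, -16.0210, 255.0000°)
turn_right(63.2°): centre at ρ to the right, rotate −63.2° → (9.2257, -18.1019, 191.8000°)

(9.2257, -18.1019, 191.8000°)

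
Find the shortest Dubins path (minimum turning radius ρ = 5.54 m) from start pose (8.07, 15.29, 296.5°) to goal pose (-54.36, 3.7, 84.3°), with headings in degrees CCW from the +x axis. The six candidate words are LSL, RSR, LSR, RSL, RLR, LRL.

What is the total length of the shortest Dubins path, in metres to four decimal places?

73.3692 m

Let ψ = atan2(Δy, Δx) = atan2(-11.59, -62.43) = -169.4829° be the start→goal bearing.
Normalize: d = |goal − start| / ρ = 63.496716/5.54 = 11.461501, α = (θ_start − ψ) mod 360° = 105.9829° = 1.849750 rad, β = (θ_goal − ψ) mod 360° = 253.7829° = 4.429347 rad.
Common terms: sin α = 0.961344, cos α = -0.275350, sin β = -0.960210, cos β = -0.279278, cos(α−β) = -0.846193, d² = 131.366009. Work in radians in the unit-radius frame; every candidate has L = ρ·(t + p + q).
LSL: p² = 2 + d² − 2cos(α−β) + 2d(sin α − sin β) = 179.106189; p = √p² = 13.383056; φ = atan2(cos β − cos α, d + sin α − sin β) = -0.000293 rad; t = (φ − α) mod 2π = 4.433141 rad, q = (β − φ) mod 2π = 4.429641 rad → L = 5.54·(4.433141 + 13.383056 + 4.429641) = 5.54·22.245838 = 123.241942 m
RSR: p² = 2 + d² − 2cos(α−β) + 2d(sin β − sin α) = 91.010602; p = √p² = 9.539948; φ = atan2(cos α − cos β, d − sin α + sin β) = 0.000412 rad; t = (α − φ) mod 2π = 1.849339 rad, q = (φ − β) mod 2π = 1.854250 rad → L = 5.54·(1.849339 + 9.539948 + 1.854250) = 5.54·13.243536 = 73.369191 m
LSR: p² = d² − 2 + 2cos(α−β) + 2d(sin α + sin β) = 127.699609; p = √p² = 11.300425; φ = atan2(−cos α − cos β, d + sin α + sin β) − atan2(−2, p) = 0.223519 rad; t = (φ − α) mod 2π = 4.656953 rad, q = (φ − β) mod 2π = 2.077357 rad → L = 5.54·(4.656953 + 11.300425 + 2.077357) = 5.54·18.034735 = 99.912435 m
RSL: p² = d² − 2 + 2cos(α−β) − 2d(sin α + sin β) = 127.647637; p = √p² = 11.298125; φ = atan2(cos α + cos β, d − sin α − sin β) − atan2(2, p) = -0.223563 rad; t = (α − φ) mod 2π = 2.073313 rad, q = (β − φ) mod 2π = 4.652910 rad → L = 5.54·(2.073313 + 11.298125 + 4.652910) = 5.54·18.024349 = 99.854893 m
RLR: c = (6 − d² + 2cos(α−β) + 2d(sin α − sin β))/8 = -10.376325, |c| > 1 → infeasible
LRL: c = (6 − d² + 2cos(α−β) − 2d(sin α − sin β))/8 = -21.388274, |c| > 1 → infeasible
Shortest: RSR with L = 73.369191 m ≈ 73.3692 m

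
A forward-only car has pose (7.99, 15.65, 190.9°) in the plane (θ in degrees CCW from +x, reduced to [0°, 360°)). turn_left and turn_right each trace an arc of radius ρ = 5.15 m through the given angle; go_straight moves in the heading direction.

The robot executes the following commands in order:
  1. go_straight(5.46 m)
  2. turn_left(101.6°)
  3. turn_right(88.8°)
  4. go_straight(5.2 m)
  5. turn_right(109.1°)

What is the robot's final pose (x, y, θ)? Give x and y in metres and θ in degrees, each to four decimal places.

(-15.8085, 3.1157, 94.6000°)

set_pose: (x, y, θ) = (7.9900, 15.6500, 190.9000°), ρ = 5.15
go_straight(5.46): x += 5.46·cos θ, y += 5.46·sin θ → (2.6285, 14.6175, 190.9000°)
turn_left(101.6°): centre at ρ to the left, rotate +101.6° → (-1.1556, 7.5896, 292.5000°)
turn_right(88.8°): centre at ρ to the right, rotate −88.8° → (-3.8436, 0.9031, 203.7000°)
go_straight(5.2): x += 5.2·cos θ, y += 5.2·sin θ → (-8.6050, -1.1870, 203.7000°)
turn_right(109.1°): centre at ρ to the right, rotate −109.1° → (-15.8085, 3.1157, 94.6000°)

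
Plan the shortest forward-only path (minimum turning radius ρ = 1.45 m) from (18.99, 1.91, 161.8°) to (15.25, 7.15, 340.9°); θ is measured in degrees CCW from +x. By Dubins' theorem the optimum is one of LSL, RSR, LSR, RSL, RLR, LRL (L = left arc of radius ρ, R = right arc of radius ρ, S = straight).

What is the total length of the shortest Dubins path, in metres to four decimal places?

Let ψ = atan2(Δy, Δx) = atan2(5.24, -3.74) = 125.5170° be the start→goal bearing.
Normalize: d = |goal − start| / ρ = 6.437795/1.45 = 4.439858, α = (θ_start − ψ) mod 360° = 36.2830° = 0.633258 rad, β = (θ_goal − ψ) mod 360° = 215.3830° = 3.759143 rad.
Common terms: sin α = 0.591774, cos α = 0.806104, sin β = -0.579039, cos β = -0.815299, cos(α−β) = -0.999877, d² = 19.712342. Work in radians in the unit-radius frame; every candidate has L = ρ·(t + p + q).
LSL: p² = 2 + d² − 2cos(α−β) + 2d(sin α − sin β) = 34.108590; p = √p² = 5.840256; φ = atan2(cos β − cos α, d + sin α − sin β) = -0.281321 rad; t = (φ − α) mod 2π = 5.368606 rad, q = (β − φ) mod 2π = 4.040464 rad → L = 1.45·(5.368606 + 5.840256 + 4.040464) = 1.45·15.249326 = 22.111523 m
RSR: p² = 2 + d² − 2cos(α−β) + 2d(sin β − sin α) = 13.315601; p = √p² = 3.649055; φ = atan2(cos α − cos β, d − sin α + sin β) = 0.460432 rad; t = (α − φ) mod 2π = 0.172826 rad, q = (φ − β) mod 2π = 2.984475 rad → L = 1.45·(0.172826 + 3.649055 + 2.984475) = 1.45·6.806355 = 9.869215 m
LSR: p² = d² − 2 + 2cos(α−β) + 2d(sin α + sin β) = 15.825670; p = √p² = 3.978149; φ = atan2(−cos α − cos β, d + sin α + sin β) − atan2(−2, p) = 0.467908 rad; t = (φ − α) mod 2π = 6.117835 rad, q = (φ − β) mod 2π = 2.991950 rad → L = 1.45·(6.117835 + 3.978149 + 2.991950) = 1.45·13.087934 = 18.977504 m
RSL: p² = d² − 2 + 2cos(α−β) − 2d(sin α + sin β) = 15.599508; p = √p² = 3.949621; φ = atan2(cos α + cos β, d − sin α − sin β) − atan2(2, p) = -0.470814 rad; t = (α − φ) mod 2π = 1.104072 rad, q = (β − φ) mod 2π = 4.229957 rad → L = 1.45·(1.104072 + 3.949621 + 4.229957) = 1.45·9.283650 = 13.461292 m
RLR: c = (6 − d² + 2cos(α−β) + 2d(sin α − sin β))/8 = -0.664450; p = 2π − arccos c = 3.985631 rad; φ = atan2(cos α − cos β, d − sin α + sin β) = 0.460432 rad; t = (α − φ + p/2) mod 2π = 2.165642 rad, q = (α − β − t + p) mod 2π = 4.977290 rad → L = 1.45·(2.165642 + 3.985631 + 4.977290) = 1.45·11.128563 = 16.136416 m
LRL: c = (6 − d² + 2cos(α−β) − 2d(sin α − sin β))/8 = -3.263574, |c| > 1 → infeasible
Shortest: RSR with L = 9.869215 m ≈ 9.8692 m

9.8692 m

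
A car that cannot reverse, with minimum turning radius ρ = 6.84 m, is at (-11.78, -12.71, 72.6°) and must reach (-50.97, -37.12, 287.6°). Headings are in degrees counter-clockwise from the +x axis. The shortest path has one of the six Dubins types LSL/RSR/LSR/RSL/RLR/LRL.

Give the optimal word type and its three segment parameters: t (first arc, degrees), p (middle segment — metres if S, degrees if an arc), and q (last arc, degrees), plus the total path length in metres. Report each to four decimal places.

Let ψ = atan2(Δy, Δx) = atan2(-24.41, -39.19) = -148.0827° be the start→goal bearing.
Normalize: d = |goal − start| / ρ = 46.170382/6.84 = 6.750056, α = (θ_start − ψ) mod 360° = 220.6827° = 3.851641 rad, β = (θ_goal − ψ) mod 360° = 75.6827° = 1.320913 rad.
Common terms: sin α = -0.651870, cos α = -0.758331, sin β = 0.968941, cos β = 0.247291, cos(α−β) = -0.819152, d² = 45.563255. Work in radians in the unit-radius frame; every candidate has L = ρ·(t + p + q).
LSL: p² = 2 + d² − 2cos(α−β) + 2d(sin α − sin β) = 27.320423; p = √p² = 5.226894; φ = atan2(cos β − cos α, d + sin α − sin β) = 0.193601 rad; t = (φ − α) mod 2π = 2.625146 rad, q = (β − φ) mod 2π = 1.127312 rad → L = 6.84·(2.625146 + 5.226894 + 1.127312) = 6.84·8.979352 = 61.418768 m
RSR: p² = 2 + d² − 2cos(α−β) + 2d(sin β − sin α) = 71.082694; p = √p² = 8.431055; φ = atan2(cos α − cos β, d − sin α + sin β) = -0.119561 rad; t = (α − φ) mod 2π = 3.971201 rad, q = (φ − β) mod 2π = 4.842712 rad → L = 6.84·(3.971201 + 8.431055 + 4.842712) = 6.84·17.244968 = 117.955582 m
LSR: p² = d² − 2 + 2cos(α−β) + 2d(sin α + sin β) = 46.205447; p = √p² = 6.797459; φ = atan2(−cos α − cos β, d + sin α + sin β) − atan2(−2, p) = 0.358339 rad; t = (φ − α) mod 2π = 2.789884 rad, q = (φ − β) mod 2π = 5.320611 rad → L = 6.84·(2.789884 + 6.797459 + 5.320611) = 6.84·14.907954 = 101.970407 m
RSL: p² = d² − 2 + 2cos(α−β) − 2d(sin α + sin β) = 37.644454; p = √p² = 6.135508; φ = atan2(cos α + cos β, d − sin α − sin β) − atan2(2, p) = -0.394384 rad; t = (α − φ) mod 2π = 4.246025 rad, q = (β − φ) mod 2π = 1.715297 rad → L = 6.84·(4.246025 + 6.135508 + 1.715297) = 6.84·12.096830 = 82.742317 m
RLR: c = (6 − d² + 2cos(α−β) + 2d(sin α − sin β))/8 = -7.885337, |c| > 1 → infeasible
LRL: c = (6 − d² + 2cos(α−β) − 2d(sin α − sin β))/8 = -2.415053, |c| > 1 → infeasible
Shortest: LSL with L = 61.418768 m ≈ 61.4188 m
Convert LSL to answer units (arcs ×180/π): t = 2.625146·180/π = 150.4098°, p = ρ·p = 6.84·5.226894 = 35.7520 m, q = 1.127312·180/π = 64.5902°, L = 61.4188 m.

LSL: t = 150.4098°, p = 35.7520 m, q = 64.5902°, L = 61.4188 m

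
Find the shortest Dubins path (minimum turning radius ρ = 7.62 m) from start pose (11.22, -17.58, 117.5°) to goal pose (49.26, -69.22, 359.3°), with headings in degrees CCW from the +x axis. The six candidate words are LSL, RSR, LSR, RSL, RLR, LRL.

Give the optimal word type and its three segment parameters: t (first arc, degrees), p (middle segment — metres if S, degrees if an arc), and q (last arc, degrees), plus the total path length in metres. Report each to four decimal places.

Let ψ = atan2(Δy, Δx) = atan2(-51.64, 38.04) = -53.6232° be the start→goal bearing.
Normalize: d = |goal − start| / ρ = 64.138375/7.62 = 8.417110, α = (θ_start − ψ) mod 360° = 171.1232° = 2.986664 rad, β = (θ_goal − ψ) mod 360° = 52.9232° = 0.923684 rad.
Common terms: sin α = 0.154310, cos α = -0.988022, sin β = 0.797828, cos β = 0.602885, cos(α−β) = -0.472551, d² = 70.847735. Work in radians in the unit-radius frame; every candidate has L = ρ·(t + p + q).
LSL: p² = 2 + d² − 2cos(α−β) + 2d(sin α − sin β) = 62.959708; p = √p² = 7.934715; φ = atan2(cos β − cos α, d + sin α − sin β) = 0.201868 rad; t = (φ − α) mod 2π = 3.498390 rad, q = (β − φ) mod 2π = 0.721817 rad → L = 7.62·(3.498390 + 7.934715 + 0.721817) = 7.62·12.154922 = 92.620502 m
RSR: p² = 2 + d² − 2cos(α−β) + 2d(sin β − sin α) = 84.625964; p = √p² = 9.199237; φ = atan2(cos α − cos β, d − sin α + sin β) = -0.173813 rad; t = (α − φ) mod 2π = 3.160476 rad, q = (φ − β) mod 2π = 5.185688 rad → L = 7.62·(3.160476 + 9.199237 + 5.185688) = 7.62·17.545402 = 133.695960 m
LSR: p² = d² − 2 + 2cos(α−β) + 2d(sin α + sin β) = 83.931138; p = √p² = 9.161394; φ = atan2(−cos α − cos β, d + sin α + sin β) − atan2(−2, p) = 0.256019 rad; t = (φ − α) mod 2π = 3.552540 rad, q = (φ − β) mod 2π = 5.615520 rad → L = 7.62·(3.552540 + 9.161394 + 5.615520) = 7.62·18.329454 = 139.670439 m
RSL: p² = d² − 2 + 2cos(α−β) − 2d(sin α + sin β) = 51.874128; p = √p² = 7.202370; φ = atan2(cos α + cos β, d − sin α − sin β) − atan2(2, p) = -0.322409 rad; t = (α − φ) mod 2π = 3.309073 rad, q = (β − φ) mod 2π = 1.246093 rad → L = 7.62·(3.309073 + 7.202370 + 1.246093) = 7.62·11.757536 = 89.592421 m
RLR: c = (6 − d² + 2cos(α−β) + 2d(sin α − sin β))/8 = -9.578246, |c| > 1 → infeasible
LRL: c = (6 − d² + 2cos(α−β) − 2d(sin α − sin β))/8 = -6.869964, |c| > 1 → infeasible
Shortest: RSL with L = 89.592421 m ≈ 89.5924 m
Convert RSL to answer units (arcs ×180/π): t = 3.309073·180/π = 189.5959°, p = ρ·p = 7.62·7.202370 = 54.8821 m, q = 1.246093·180/π = 71.3959°, L = 89.5924 m.

RSL: t = 189.5959°, p = 54.8821 m, q = 71.3959°, L = 89.5924 m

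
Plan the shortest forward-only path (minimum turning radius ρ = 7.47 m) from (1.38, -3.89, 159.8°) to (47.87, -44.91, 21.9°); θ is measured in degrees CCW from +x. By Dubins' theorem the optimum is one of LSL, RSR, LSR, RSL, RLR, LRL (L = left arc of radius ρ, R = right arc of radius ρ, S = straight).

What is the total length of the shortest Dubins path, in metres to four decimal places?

82.5791 m

Let ψ = atan2(Δy, Δx) = atan2(-41.02, 46.49) = -41.4233° be the start→goal bearing.
Normalize: d = |goal − start| / ρ = 61.999681/7.47 = 8.299823, α = (θ_start − ψ) mod 360° = 201.2233° = 3.512008 rad, β = (θ_goal − ψ) mod 360° = 63.3233° = 1.105199 rad.
Common terms: sin α = -0.362003, cos α = -0.932177, sin β = 0.893554, cos β = 0.448956, cos(α−β) = -0.741976, d² = 68.887070. Work in radians in the unit-radius frame; every candidate has L = ρ·(t + p + q).
LSL: p² = 2 + d² − 2cos(α−β) + 2d(sin α − sin β) = 51.529224; p = √p² = 7.178386; φ = atan2(cos β − cos α, d + sin α − sin β) = 0.193609 rad; t = (φ − α) mod 2π = 2.964786 rad, q = (β − φ) mod 2π = 0.911590 rad → L = 7.47·(2.964786 + 7.178386 + 0.911590) = 7.47·11.054762 = 82.579073 m
RSR: p² = 2 + d² − 2cos(α−β) + 2d(sin β − sin α) = 93.212820; p = √p² = 9.654679; φ = atan2(cos α − cos β, d − sin α + sin β) = -0.143546 rad; t = (α − φ) mod 2π = 3.655554 rad, q = (φ − β) mod 2π = 5.034440 rad → L = 7.47·(3.655554 + 9.654679 + 5.034440) = 7.47·18.344673 = 137.034707 m
LSR: p² = d² − 2 + 2cos(α−β) + 2d(sin α + sin β) = 74.226672; p = √p² = 8.615490; φ = atan2(−cos α − cos β, d + sin α + sin β) − atan2(−2, p) = 0.282762 rad; t = (φ − α) mod 2π = 3.053939 rad, q = (φ − β) mod 2π = 5.460748 rad → L = 7.47·(3.053939 + 8.615490 + 5.460748) = 7.47·17.130177 = 127.962420 m
RSL: p² = d² − 2 + 2cos(α−β) − 2d(sin α + sin β) = 56.579564; p = √p² = 7.521939; φ = atan2(cos α + cos β, d − sin α − sin β) − atan2(2, p) = -0.322000 rad; t = (α − φ) mod 2π = 3.834009 rad, q = (β − φ) mod 2π = 1.427200 rad → L = 7.47·(3.834009 + 7.521939 + 1.427200) = 7.47·12.783147 = 95.490112 m
RLR: c = (6 − d² + 2cos(α−β) + 2d(sin α − sin β))/8 = -10.651602, |c| > 1 → infeasible
LRL: c = (6 − d² + 2cos(α−β) − 2d(sin α − sin β))/8 = -5.441153, |c| > 1 → infeasible
Shortest: LSL with L = 82.579073 m ≈ 82.5791 m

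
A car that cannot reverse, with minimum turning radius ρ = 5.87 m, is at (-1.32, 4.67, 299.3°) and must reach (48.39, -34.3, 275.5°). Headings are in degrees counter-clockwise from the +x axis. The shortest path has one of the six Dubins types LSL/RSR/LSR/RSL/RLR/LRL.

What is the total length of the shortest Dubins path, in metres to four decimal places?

63.7728 m

Let ψ = atan2(Δy, Δx) = atan2(-38.97, 49.71) = -38.0946° be the start→goal bearing.
Normalize: d = |goal − start| / ρ = 63.164428/5.87 = 10.760550, α = (θ_start − ψ) mod 360° = 337.3946° = 5.888646 rad, β = (θ_goal − ψ) mod 360° = 313.5946° = 5.473258 rad.
Common terms: sin α = -0.384383, cos α = 0.923174, sin β = -0.724237, cos β = 0.689551, cos(α−β) = 0.914960, d² = 115.789435. Work in radians in the unit-radius frame; every candidate has L = ρ·(t + p + q).
LSL: p² = 2 + d² − 2cos(α−β) + 2d(sin α − sin β) = 123.273556; p = √p² = 11.102863; φ = atan2(cos β − cos α, d + sin α − sin β) = -0.021043 rad; t = (φ − α) mod 2π = 0.373496 rad, q = (β − φ) mod 2π = 5.494301 rad → L = 5.87·(0.373496 + 11.102863 + 5.494301) = 5.87·16.970659 = 99.617771 m
RSR: p² = 2 + d² − 2cos(α−β) + 2d(sin β − sin α) = 108.645476; p = √p² = 10.423314; φ = atan2(cos α − cos β, d − sin α + sin β) = 0.022415 rad; t = (α − φ) mod 2π = 5.866231 rad, q = (φ − β) mod 2π = 0.832343 rad → L = 5.87·(5.866231 + 10.423314 + 0.832343) = 5.87·17.121888 = 100.505481 m
LSR: p² = d² − 2 + 2cos(α−β) + 2d(sin α + sin β) = 91.760627; p = √p² = 9.579177; φ = atan2(−cos α − cos β, d + sin α + sin β) − atan2(−2, p) = 0.040270 rad; t = (φ − α) mod 2π = 0.434810 rad, q = (φ − β) mod 2π = 0.850198 rad → L = 5.87·(0.434810 + 9.579177 + 0.850198) = 5.87·10.864185 = 63.772765 m
RSL: p² = d² − 2 + 2cos(α−β) − 2d(sin α + sin β) = 139.478082; p = √p² = 11.810084; φ = atan2(cos α + cos β, d − sin α − sin β) − atan2(2, p) = -0.032707 rad; t = (α − φ) mod 2π = 5.921353 rad, q = (β − φ) mod 2π = 5.505965 rad → L = 5.87·(5.921353 + 11.810084 + 5.505965) = 5.87·23.237402 = 136.403549 m
RLR: c = (6 − d² + 2cos(α−β) + 2d(sin α − sin β))/8 = -12.580685, |c| > 1 → infeasible
LRL: c = (6 − d² + 2cos(α−β) − 2d(sin α − sin β))/8 = -14.409194, |c| > 1 → infeasible
Shortest: LSR with L = 63.772765 m ≈ 63.7728 m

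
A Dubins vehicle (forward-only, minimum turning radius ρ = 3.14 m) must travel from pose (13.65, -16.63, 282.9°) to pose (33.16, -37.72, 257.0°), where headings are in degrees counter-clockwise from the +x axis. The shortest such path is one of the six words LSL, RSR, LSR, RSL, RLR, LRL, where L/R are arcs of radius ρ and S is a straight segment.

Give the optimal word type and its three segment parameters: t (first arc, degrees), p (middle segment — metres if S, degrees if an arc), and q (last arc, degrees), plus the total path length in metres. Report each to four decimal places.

LSR: t = 34.0797°, p = 24.1746 m, q = 59.9797°, L = 29.3293 m

Let ψ = atan2(Δy, Δx) = atan2(-21.09, 19.51) = -47.2286° be the start→goal bearing.
Normalize: d = |goal − start| / ρ = 28.730266/3.14 = 9.149766, α = (θ_start − ψ) mod 360° = 330.1286° = 5.761831 rad, β = (θ_goal − ψ) mod 360° = 304.2286° = 5.309791 rad.
Common terms: sin α = -0.498055, cos α = 0.867146, sin β = -0.826800, cos β = 0.562496, cos(α−β) = 0.899558, d² = 83.718224. Work in radians in the unit-radius frame; every candidate has L = ρ·(t + p + q).
LSL: p² = 2 + d² − 2cos(α−β) + 2d(sin α − sin β) = 89.934988; p = √p² = 9.483406; φ = atan2(cos β − cos α, d + sin α − sin β) = -0.032130 rad; t = (φ − α) mod 2π = 0.489224 rad, q = (β − φ) mod 2π = 5.341921 rad → L = 3.14·(0.489224 + 9.483406 + 5.341921) = 3.14·15.314551 = 48.087690 m
RSR: p² = 2 + d² − 2cos(α−β) + 2d(sin β − sin α) = 77.903228; p = √p² = 8.826281; φ = atan2(cos α − cos β, d − sin α + sin β) = 0.034523 rad; t = (α − φ) mod 2π = 5.727308 rad, q = (φ − β) mod 2π = 1.007917 rad → L = 3.14·(5.727308 + 8.826281 + 1.007917) = 3.14·15.561506 = 48.863129 m
LSR: p² = d² − 2 + 2cos(α−β) + 2d(sin α + sin β) = 59.273121; p = √p² = 7.698904; φ = atan2(−cos α − cos β, d + sin α + sin β) − atan2(−2, p) = 0.073449 rad; t = (φ − α) mod 2π = 0.594803 rad, q = (φ − β) mod 2π = 1.046843 rad → L = 3.14·(0.594803 + 7.698904 + 1.046843) = 3.14·9.340550 = 29.329326 m
RSL: p² = d² − 2 + 2cos(α−β) − 2d(sin α + sin β) = 107.761558; p = √p² = 10.380826; φ = atan2(cos α + cos β, d − sin α − sin β) − atan2(2, p) = -0.054683 rad; t = (α − φ) mod 2π = 5.816514 rad, q = (β − φ) mod 2π = 5.364474 rad → L = 3.14·(5.816514 + 10.380826 + 5.364474) = 3.14·21.561814 = 67.704096 m
RLR: c = (6 − d² + 2cos(α−β) + 2d(sin α − sin β))/8 = -8.737904, |c| > 1 → infeasible
LRL: c = (6 − d² + 2cos(α−β) − 2d(sin α − sin β))/8 = -10.241874, |c| > 1 → infeasible
Shortest: LSR with L = 29.329326 m ≈ 29.3293 m
Convert LSR to answer units (arcs ×180/π): t = 0.594803·180/π = 34.0797°, p = ρ·p = 3.14·7.698904 = 24.1746 m, q = 1.046843·180/π = 59.9797°, L = 29.3293 m.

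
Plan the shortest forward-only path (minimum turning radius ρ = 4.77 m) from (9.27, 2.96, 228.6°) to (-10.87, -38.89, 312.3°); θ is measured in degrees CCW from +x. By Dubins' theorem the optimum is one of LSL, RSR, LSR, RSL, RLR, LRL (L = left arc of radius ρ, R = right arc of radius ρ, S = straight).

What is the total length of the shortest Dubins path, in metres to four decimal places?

Let ψ = atan2(Δy, Δx) = atan2(-41.85, -20.14) = -115.6988° be the start→goal bearing.
Normalize: d = |goal − start| / ρ = 46.443967/4.77 = 9.736681, α = (θ_start − ψ) mod 360° = 344.2988° = 6.009148 rad, β = (θ_goal − ψ) mod 360° = 67.9988° = 1.186804 rad.
Common terms: sin α = -0.270620, cos α = 0.962686, sin β = 0.927176, cos β = 0.374625, cos(α−β) = 0.109734, d² = 94.802953. Work in radians in the unit-radius frame; every candidate has L = ρ·(t + p + q).
LSL: p² = 2 + d² − 2cos(α−β) + 2d(sin α − sin β) = 73.258365; p = √p² = 8.559110; φ = atan2(cos β − cos α, d + sin α − sin β) = -0.068760 rad; t = (φ − α) mod 2π = 0.205277 rad, q = (β − φ) mod 2π = 1.255564 rad → L = 4.77·(0.205277 + 8.559110 + 1.255564) = 4.77·10.019951 = 47.795165 m
RSR: p² = 2 + d² − 2cos(α−β) + 2d(sin β − sin α) = 119.908603; p = √p² = 10.950279; φ = atan2(cos α − cos β, d − sin α + sin β) = 0.053729 rad; t = (α − φ) mod 2π = 5.955420 rad, q = (φ − β) mod 2π = 5.150110 rad → L = 4.77·(5.955420 + 10.950279 + 5.150110) = 4.77·22.055809 = 105.206207 m
LSR: p² = d² − 2 + 2cos(α−β) + 2d(sin α + sin β) = 105.807779; p = √p² = 10.286291; φ = atan2(−cos α − cos β, d + sin α + sin β) − atan2(−2, p) = 0.064069 rad; t = (φ − α) mod 2π = 0.338106 rad, q = (φ − β) mod 2π = 5.160451 rad → L = 4.77·(0.338106 + 10.286291 + 5.160451) = 4.77·15.784848 = 75.293726 m
RSL: p² = d² − 2 + 2cos(α−β) − 2d(sin α + sin β) = 80.237063; p = √p² = 8.957514; φ = atan2(cos α + cos β, d − sin α − sin β) − atan2(2, p) = -0.073445 rad; t = (α − φ) mod 2π = 6.082594 rad, q = (β − φ) mod 2π = 1.260249 rad → L = 4.77·(6.082594 + 8.957514 + 1.260249) = 4.77·16.300357 = 77.752703 m
RLR: c = (6 − d² + 2cos(α−β) + 2d(sin α − sin β))/8 = -13.988575, |c| > 1 → infeasible
LRL: c = (6 − d² + 2cos(α−β) − 2d(sin α − sin β))/8 = -8.157296, |c| > 1 → infeasible
Shortest: LSL with L = 47.795165 m ≈ 47.7952 m

47.7952 m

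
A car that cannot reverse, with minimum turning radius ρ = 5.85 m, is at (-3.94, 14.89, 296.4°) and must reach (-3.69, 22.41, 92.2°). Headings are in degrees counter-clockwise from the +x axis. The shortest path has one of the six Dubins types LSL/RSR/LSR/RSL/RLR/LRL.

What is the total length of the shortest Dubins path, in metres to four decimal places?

Let ψ = atan2(Δy, Δx) = atan2(7.52, 0.25) = 88.0959° be the start→goal bearing.
Normalize: d = |goal − start| / ρ = 7.524154/5.85 = 1.286180, α = (θ_start − ψ) mod 360° = 208.3041° = 3.635592 rad, β = (θ_goal − ψ) mod 360° = 4.1041° = 0.071630 rad.
Common terms: sin α = -0.474151, cos α = -0.880444, sin β = 0.071568, cos β = 0.997436, cos(α−β) = -0.912120, d² = 1.654260. Work in radians in the unit-radius frame; every candidate has L = ρ·(t + p + q).
LSL: p² = 2 + d² − 2cos(α−β) + 2d(sin α − sin β) = 4.074713; p = √p² = 2.018592; φ = atan2(cos β − cos α, d + sin α − sin β) = 1.195207 rad; t = (φ − α) mod 2π = 3.842801 rad, q = (β − φ) mod 2π = 5.159608 rad → L = 5.85·(3.842801 + 2.018592 + 5.159608) = 5.85·11.021000 = 64.472851 m
RSR: p² = 2 + d² − 2cos(α−β) + 2d(sin β − sin α) = 6.882287; p = √p² = 2.623411; φ = atan2(cos α − cos β, d − sin α + sin β) = -0.797792 rad; t = (α − φ) mod 2π = 4.433384 rad, q = (φ − β) mod 2π = 5.413764 rad → L = 5.85·(4.433384 + 2.623411 + 5.413764) = 5.85·12.470559 = 72.952770 m
LSR: p² = d² − 2 + 2cos(α−β) + 2d(sin α + sin β) = -3.205568 < 0 → infeasible
RSL: p² = d² − 2 + 2cos(α−β) − 2d(sin α + sin β) = -1.134393 < 0 → infeasible
RLR: c = (6 − d² + 2cos(α−β) + 2d(sin α − sin β))/8 = 0.139714; p = 2π − arccos c = 4.852562 rad; φ = atan2(cos α − cos β, d − sin α + sin β) = -0.797792 rad; t = (α − φ + p/2) mod 2π = 0.576479 rad, q = (α − β − t + p) mod 2π = 1.556859 rad → L = 5.85·(0.576479 + 4.852562 + 1.556859) = 5.85·6.985900 = 40.867518 m
LRL: c = (6 − d² + 2cos(α−β) − 2d(sin α − sin β))/8 = 0.490661; p = 2π − arccos c = 5.225237 rad; φ = atan2(cos β − cos α, d + sin α − sin β) = 1.195207 rad; t = (φ − α + p/2) mod 2π = 0.172234 rad, q = (β − α − t + p) mod 2π = 1.489041 rad → L = 5.85·(0.172234 + 5.225237 + 1.489041) = 5.85·6.886512 = 40.286093 m
Shortest: LRL with L = 40.286093 m ≈ 40.2861 m

40.2861 m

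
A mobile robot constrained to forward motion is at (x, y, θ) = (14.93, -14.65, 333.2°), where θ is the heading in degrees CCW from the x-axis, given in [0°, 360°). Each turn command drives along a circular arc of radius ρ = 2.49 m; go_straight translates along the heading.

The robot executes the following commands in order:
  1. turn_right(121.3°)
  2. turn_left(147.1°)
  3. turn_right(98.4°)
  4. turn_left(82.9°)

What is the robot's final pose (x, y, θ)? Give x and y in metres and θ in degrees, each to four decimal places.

(20.5580, -29.2805, 343.5000°)

set_pose: (x, y, θ) = (14.9300, -14.6500, 333.2000°), ρ = 2.49
turn_right(121.3°): centre at ρ to the right, rotate −121.3° → (15.1231, -18.9865, 211.9000°)
turn_left(147.1°): centre at ρ to the left, rotate +147.1° → (16.3955, -23.5900, 359.0000°)
turn_right(98.4°): centre at ρ to the right, rotate −98.4° → (18.8086, -26.4863, 260.6000°)
turn_left(82.9°): centre at ρ to the left, rotate +82.9° → (20.5580, -29.2805, 343.5000°)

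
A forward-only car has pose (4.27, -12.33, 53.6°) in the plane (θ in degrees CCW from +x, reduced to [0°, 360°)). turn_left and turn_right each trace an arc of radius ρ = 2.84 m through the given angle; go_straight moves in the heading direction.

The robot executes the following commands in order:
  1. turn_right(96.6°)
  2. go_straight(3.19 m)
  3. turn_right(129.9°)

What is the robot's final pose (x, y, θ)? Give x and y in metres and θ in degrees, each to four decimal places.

(9.2399, -19.0091, 187.1000°)

set_pose: (x, y, θ) = (4.2700, -12.3300, 53.6000°), ρ = 2.84
turn_right(96.6°): centre at ρ to the right, rotate −96.6° → (8.4928, -11.9383, -43.0000° ≡ 317.0000°)
go_straight(3.19): x += 3.19·cos θ, y += 3.19·sin θ → (10.8258, -14.1138, 317.0000°)
turn_right(129.9°): centre at ρ to the right, rotate −129.9° → (9.2399, -19.0091, 187.1000°)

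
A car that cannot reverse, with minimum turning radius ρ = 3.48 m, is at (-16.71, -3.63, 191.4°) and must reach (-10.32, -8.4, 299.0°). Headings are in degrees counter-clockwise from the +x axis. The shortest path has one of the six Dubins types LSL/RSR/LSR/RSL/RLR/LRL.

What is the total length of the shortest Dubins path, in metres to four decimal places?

25.0514 m

Let ψ = atan2(Δy, Δx) = atan2(-4.77, 6.39) = -36.7406° be the start→goal bearing.
Normalize: d = |goal − start| / ρ = 7.974020/3.48 = 2.291385, α = (θ_start − ψ) mod 360° = 228.1406° = 3.981804 rad, β = (θ_goal − ψ) mod 360° = 335.7406° = 5.859778 rad.
Common terms: sin α = -0.744784, cos α = -0.667305, sin β = -0.410869, cos β = 0.911694, cos(α−β) = -0.302370, d² = 5.250446. Work in radians in the unit-radius frame; every candidate has L = ρ·(t + p + q).
LSL: p² = 2 + d² − 2cos(α−β) + 2d(sin α − sin β) = 6.324929; p = √p² = 2.514941; φ = atan2(cos β − cos α, d + sin α − sin β) = 0.678785 rad; t = (φ − α) mod 2π = 2.980166 rad, q = (β − φ) mod 2π = 5.180994 rad → L = 3.48·(2.980166 + 2.514941 + 5.180994) = 3.48·10.676101 = 37.152831 m
RSR: p² = 2 + d² − 2cos(α−β) + 2d(sin β − sin α) = 9.385442; p = √p² = 3.063567; φ = atan2(cos α − cos β, d − sin α + sin β) = -0.541489 rad; t = (α − φ) mod 2π = 4.523293 rad, q = (φ − β) mod 2π = 6.165104 rad → L = 3.48·(4.523293 + 3.063567 + 6.165104) = 3.48·13.751963 = 47.856832 m
LSR: p² = d² − 2 + 2cos(α−β) + 2d(sin α + sin β) = -2.650387 < 0 → infeasible
RSL: p² = d² − 2 + 2cos(α−β) − 2d(sin α + sin β) = 7.941799; p = √p² = 2.818120; φ = atan2(cos α + cos β, d − sin α − sin β) − atan2(2, p) = -0.546422 rad; t = (α − φ) mod 2π = 4.528226 rad, q = (β − φ) mod 2π = 0.123015 rad → L = 3.48·(4.528226 + 2.818120 + 0.123015) = 3.48·7.469361 = 25.993375 m
RLR: c = (6 − d² + 2cos(α−β) + 2d(sin α − sin β))/8 = -0.173180; p = 2π − arccos c = 4.538331 rad; φ = atan2(cos α − cos β, d − sin α + sin β) = -0.541489 rad; t = (α − φ + p/2) mod 2π = 0.509273 rad, q = (α − β − t + p) mod 2π = 2.151084 rad → L = 3.48·(0.509273 + 4.538331 + 2.151084) = 3.48·7.198688 = 25.051435 m
LRL: c = (6 − d² + 2cos(α−β) − 2d(sin α − sin β))/8 = 0.209384; p = 2π − arccos c = 4.923334 rad; φ = atan2(cos β − cos α, d + sin α − sin β) = 0.678785 rad; t = (φ − α + p/2) mod 2π = 5.441833 rad, q = (β − α − t + p) mod 2π = 1.359475 rad → L = 3.48·(5.441833 + 4.923334 + 1.359475) = 3.48·11.724642 = 40.801753 m
Shortest: RLR with L = 25.051435 m ≈ 25.0514 m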